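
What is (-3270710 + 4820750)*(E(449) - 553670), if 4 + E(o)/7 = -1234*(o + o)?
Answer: -12881796524880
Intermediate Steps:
E(o) = -28 - 17276*o (E(o) = -28 + 7*(-1234*(o + o)) = -28 + 7*(-2468*o) = -28 - 17276*o)
(-3270710 + 4820750)*(E(449) - 553670) = (-3270710 + 4820750)*((-28 - 17276*449) - 553670) = 1550040*((-28 - 7756924) - 553670) = 1550040*(-7756952 - 553670) = 1550040*(-8310622) = -12881796524880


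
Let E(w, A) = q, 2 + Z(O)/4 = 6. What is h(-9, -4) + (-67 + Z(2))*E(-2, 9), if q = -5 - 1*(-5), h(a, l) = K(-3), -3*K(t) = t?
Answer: 1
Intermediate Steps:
K(t) = -t/3
h(a, l) = 1 (h(a, l) = -⅓*(-3) = 1)
Z(O) = 16 (Z(O) = -8 + 4*6 = -8 + 24 = 16)
q = 0 (q = -5 + 5 = 0)
E(w, A) = 0
h(-9, -4) + (-67 + Z(2))*E(-2, 9) = 1 + (-67 + 16)*0 = 1 - 51*0 = 1 + 0 = 1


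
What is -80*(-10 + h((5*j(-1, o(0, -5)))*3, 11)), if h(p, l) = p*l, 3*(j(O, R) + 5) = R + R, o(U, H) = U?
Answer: 66800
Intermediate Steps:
j(O, R) = -5 + 2*R/3 (j(O, R) = -5 + (R + R)/3 = -5 + (2*R)/3 = -5 + 2*R/3)
h(p, l) = l*p
-80*(-10 + h((5*j(-1, o(0, -5)))*3, 11)) = -80*(-10 + 11*((5*(-5 + (⅔)*0))*3)) = -80*(-10 + 11*((5*(-5 + 0))*3)) = -80*(-10 + 11*((5*(-5))*3)) = -80*(-10 + 11*(-25*3)) = -80*(-10 + 11*(-75)) = -80*(-10 - 825) = -80*(-835) = 66800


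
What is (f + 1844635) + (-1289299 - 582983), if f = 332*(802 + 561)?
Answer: 424869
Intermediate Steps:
f = 452516 (f = 332*1363 = 452516)
(f + 1844635) + (-1289299 - 582983) = (452516 + 1844635) + (-1289299 - 582983) = 2297151 - 1872282 = 424869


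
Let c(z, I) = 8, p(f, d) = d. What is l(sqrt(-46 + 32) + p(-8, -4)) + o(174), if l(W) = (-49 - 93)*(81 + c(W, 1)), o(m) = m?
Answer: -12464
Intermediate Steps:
l(W) = -12638 (l(W) = (-49 - 93)*(81 + 8) = -142*89 = -12638)
l(sqrt(-46 + 32) + p(-8, -4)) + o(174) = -12638 + 174 = -12464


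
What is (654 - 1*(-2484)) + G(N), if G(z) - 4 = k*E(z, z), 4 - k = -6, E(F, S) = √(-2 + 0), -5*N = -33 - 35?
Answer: 3142 + 10*I*√2 ≈ 3142.0 + 14.142*I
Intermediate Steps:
N = 68/5 (N = -(-33 - 35)/5 = -⅕*(-68) = 68/5 ≈ 13.600)
E(F, S) = I*√2 (E(F, S) = √(-2) = I*√2)
k = 10 (k = 4 - 1*(-6) = 4 + 6 = 10)
G(z) = 4 + 10*I*√2 (G(z) = 4 + 10*(I*√2) = 4 + 10*I*√2)
(654 - 1*(-2484)) + G(N) = (654 - 1*(-2484)) + (4 + 10*I*√2) = (654 + 2484) + (4 + 10*I*√2) = 3138 + (4 + 10*I*√2) = 3142 + 10*I*√2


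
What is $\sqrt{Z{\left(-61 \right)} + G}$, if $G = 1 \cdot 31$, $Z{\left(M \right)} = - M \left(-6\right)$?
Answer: $i \sqrt{335} \approx 18.303 i$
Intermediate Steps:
$Z{\left(M \right)} = 6 M$ ($Z{\left(M \right)} = - \left(-6\right) M = 6 M$)
$G = 31$
$\sqrt{Z{\left(-61 \right)} + G} = \sqrt{6 \left(-61\right) + 31} = \sqrt{-366 + 31} = \sqrt{-335} = i \sqrt{335}$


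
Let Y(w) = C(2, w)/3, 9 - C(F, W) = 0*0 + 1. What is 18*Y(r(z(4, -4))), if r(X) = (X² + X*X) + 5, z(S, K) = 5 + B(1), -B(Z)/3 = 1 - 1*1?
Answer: 48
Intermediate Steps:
B(Z) = 0 (B(Z) = -3*(1 - 1*1) = -3*(1 - 1) = -3*0 = 0)
C(F, W) = 8 (C(F, W) = 9 - (0*0 + 1) = 9 - (0 + 1) = 9 - 1*1 = 9 - 1 = 8)
z(S, K) = 5 (z(S, K) = 5 + 0 = 5)
r(X) = 5 + 2*X² (r(X) = (X² + X²) + 5 = 2*X² + 5 = 5 + 2*X²)
Y(w) = 8/3
18*Y(r(z(4, -4))) = 18*(8/3) = 48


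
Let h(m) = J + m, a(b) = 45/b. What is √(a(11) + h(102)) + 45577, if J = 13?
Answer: 45577 + √14410/11 ≈ 45588.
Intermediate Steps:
h(m) = 13 + m
√(a(11) + h(102)) + 45577 = √(45/11 + (13 + 102)) + 45577 = √(45*(1/11) + 115) + 45577 = √(45/11 + 115) + 45577 = √(1310/11) + 45577 = √14410/11 + 45577 = 45577 + √14410/11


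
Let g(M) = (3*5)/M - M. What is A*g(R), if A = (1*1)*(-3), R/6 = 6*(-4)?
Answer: -6907/16 ≈ -431.69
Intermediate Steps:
R = -144 (R = 6*(6*(-4)) = 6*(-24) = -144)
g(M) = -M + 15/M (g(M) = 15/M - M = -M + 15/M)
A = -3 (A = 1*(-3) = -3)
A*g(R) = -3*(-1*(-144) + 15/(-144)) = -3*(144 + 15*(-1/144)) = -3*(144 - 5/48) = -3*6907/48 = -6907/16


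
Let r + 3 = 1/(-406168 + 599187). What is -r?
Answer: 579056/193019 ≈ 3.0000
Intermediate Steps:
r = -579056/193019 (r = -3 + 1/(-406168 + 599187) = -3 + 1/193019 = -579056/193019 ≈ -3.0000)
-r = -1*(-579056/193019) = 579056/193019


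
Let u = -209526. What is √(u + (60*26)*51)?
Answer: I*√129966 ≈ 360.51*I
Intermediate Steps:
√(u + (60*26)*51) = √(-209526 + (60*26)*51) = √(-209526 + 1560*51) = √(-209526 + 79560) = √(-129966) = I*√129966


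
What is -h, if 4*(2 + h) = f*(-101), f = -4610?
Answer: -232801/2 ≈ -1.1640e+5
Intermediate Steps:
h = 232801/2 (h = -2 + (-4610*(-101))/4 = -2 + (¼)*465610 = -2 + 232805/2 = 232801/2 ≈ 1.1640e+5)
-h = -1*232801/2 = -232801/2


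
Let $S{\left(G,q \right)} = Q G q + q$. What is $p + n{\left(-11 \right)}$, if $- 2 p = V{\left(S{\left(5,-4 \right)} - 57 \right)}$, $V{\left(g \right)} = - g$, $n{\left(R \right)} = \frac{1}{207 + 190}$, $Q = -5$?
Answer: $\frac{15485}{794} \approx 19.503$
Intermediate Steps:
$S{\left(G,q \right)} = q - 5 G q$ ($S{\left(G,q \right)} = - 5 G q + q = q - 5 G q$)
$n{\left(R \right)} = \frac{1}{397}$
$p = \frac{39}{2}$ ($p = - \frac{\left(-1\right) \left(- 4 \left(1 - 25\right) - 57\right)}{2} = - \frac{\left(-1\right) \left(\left(-4\right) \left(-24\right) - 57\right)}{2} = - \frac{\left(-1\right) \left(96 - 57\right)}{2} = - \frac{\left(-1\right) 39}{2} = \left(- \frac{1}{2}\right) \left(-39\right) = \frac{39}{2} \approx 19.5$)
$p + n{\left(-11 \right)} = \frac{39}{2} + \frac{1}{397} = \frac{15485}{794}$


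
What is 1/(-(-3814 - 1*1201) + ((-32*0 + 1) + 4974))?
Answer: 1/9990 ≈ 0.00010010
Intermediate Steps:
1/(-(-3814 - 1*1201) + ((-32*0 + 1) + 4974)) = 1/(-(-3814 - 1201) + ((0 + 1) + 4974)) = 1/(-1*(-5015) + (1 + 4974)) = 1/(5015 + 4975) = 1/9990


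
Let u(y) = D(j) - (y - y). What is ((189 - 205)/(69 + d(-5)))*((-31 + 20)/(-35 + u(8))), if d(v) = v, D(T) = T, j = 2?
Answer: -1/12 ≈ -0.083333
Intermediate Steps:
u(y) = 2 (u(y) = 2 - (y - y) = 2 - 1*0 = 2 + 0 = 2)
((189 - 205)/(69 + d(-5)))*((-31 + 20)/(-35 + u(8))) = ((189 - 205)/(69 - 5))*((-31 + 20)/(-35 + 2)) = (-16/64)*(-11/(-33)) = (-16*1/64)*(-11*(-1/33)) = -¼*⅓ = -1/12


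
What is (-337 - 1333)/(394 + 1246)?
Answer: -167/164 ≈ -1.0183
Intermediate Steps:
(-337 - 1333)/(394 + 1246) = -1670/1640 = (1/1640)*(-1670) = -167/164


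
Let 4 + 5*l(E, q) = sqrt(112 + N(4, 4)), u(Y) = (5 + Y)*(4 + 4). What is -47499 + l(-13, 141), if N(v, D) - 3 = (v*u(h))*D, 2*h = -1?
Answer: -237499/5 + sqrt(691)/5 ≈ -47495.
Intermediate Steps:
h = -1/2 (h = (1/2)*(-1) = -1/2 ≈ -0.50000)
u(Y) = 40 + 8*Y (u(Y) = (5 + Y)*8 = 40 + 8*Y)
N(v, D) = 3 + 36*D*v (N(v, D) = 3 + (v*(40 + 8*(-1/2)))*D = 3 + (v*(40 - 4))*D = 3 + (v*36)*D = 3 + (36*v)*D = 3 + 36*D*v)
l(E, q) = -4/5 + sqrt(691)/5 (l(E, q) = -4/5 + sqrt(112 + (3 + 36*4*4))/5 = -4/5 + sqrt(112 + (3 + 576))/5 = -4/5 + sqrt(112 + 579)/5 = -4/5 + sqrt(691)/5)
-47499 + l(-13, 141) = -47499 + (-4/5 + sqrt(691)/5) = -237499/5 + sqrt(691)/5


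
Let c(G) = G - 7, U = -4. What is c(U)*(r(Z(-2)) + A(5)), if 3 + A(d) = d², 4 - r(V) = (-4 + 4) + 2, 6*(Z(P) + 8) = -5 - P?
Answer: -264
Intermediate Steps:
Z(P) = -53/6 - P/6 (Z(P) = -8 + (-5 - P)/6 = -8 + (-⅚ - P/6) = -53/6 - P/6)
r(V) = 2 (r(V) = 4 - ((-4 + 4) + 2) = 4 - (0 + 2) = 4 - 1*2 = 4 - 2 = 2)
c(G) = -7 + G
A(d) = -3 + d²
c(U)*(r(Z(-2)) + A(5)) = (-7 - 4)*(2 + (-3 + 5²)) = -11*(2 + (-3 + 25)) = -11*(2 + 22) = -11*24 = -264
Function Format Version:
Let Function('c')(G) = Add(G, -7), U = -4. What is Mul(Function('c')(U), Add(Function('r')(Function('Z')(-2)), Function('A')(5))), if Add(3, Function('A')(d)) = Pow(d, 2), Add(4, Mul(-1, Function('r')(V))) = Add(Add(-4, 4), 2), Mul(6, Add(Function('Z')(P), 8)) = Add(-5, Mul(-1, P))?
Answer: -264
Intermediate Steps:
Function('Z')(P) = Add(Rational(-53, 6), Mul(Rational(-1, 6), P)) (Function('Z')(P) = Add(-8, Mul(Rational(1, 6), Add(-5, Mul(-1, P)))) = Add(-8, Add(Rational(-5, 6), Mul(Rational(-1, 6), P))) = Add(Rational(-53, 6), Mul(Rational(-1, 6), P)))
Function('r')(V) = 2 (Function('r')(V) = Add(4, Mul(-1, Add(Add(-4, 4), 2))) = Add(4, Mul(-1, Add(0, 2))) = Add(4, Mul(-1, 2)) = Add(4, -2) = 2)
Function('c')(G) = Add(-7, G)
Function('A')(d) = Add(-3, Pow(d, 2))
Mul(Function('c')(U), Add(Function('r')(Function('Z')(-2)), Function('A')(5))) = Mul(Add(-7, -4), Add(2, Add(-3, Pow(5, 2)))) = Mul(-11, Add(2, Add(-3, 25))) = Mul(-11, Add(2, 22)) = Mul(-11, 24) = -264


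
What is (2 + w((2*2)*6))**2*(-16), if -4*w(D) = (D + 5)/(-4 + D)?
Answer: -17161/400 ≈ -42.902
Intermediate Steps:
w(D) = -(5 + D)/(4*(-4 + D)) (w(D) = -(D + 5)/(4*(-4 + D)) = -(5 + D)/(4*(-4 + D)))
(2 + w((2*2)*6))**2*(-16) = (2 + (-5 - 2*2*6)/(4*(-4 + (2*2)*6)))**2*(-16) = (2 + (-5 - 4*6)/(4*(-4 + 4*6)))**2*(-16) = (2 + (-5 - 1*24)/(4*(-4 + 24)))**2*(-16) = (2 + (1/4)*(-5 - 24)/20)**2*(-16) = (2 + (1/4)*(1/20)*(-29))**2*(-16) = (2 - 29/80)**2*(-16) = (131/80)**2*(-16) = (17161/6400)*(-16) = -17161/400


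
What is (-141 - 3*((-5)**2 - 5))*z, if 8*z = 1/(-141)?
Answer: 67/376 ≈ 0.17819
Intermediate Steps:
z = -1/1128 (z = (1/8)/(-141) = (1/8)*(-1/141) = -1/1128 ≈ -0.00088653)
(-141 - 3*((-5)**2 - 5))*z = (-141 - 3*((-5)**2 - 5))*(-1/1128) = (-141 - 3*(25 - 5))*(-1/1128) = (-141 - 3*20)*(-1/1128) = (-141 - 60)*(-1/1128) = -201*(-1/1128) = 67/376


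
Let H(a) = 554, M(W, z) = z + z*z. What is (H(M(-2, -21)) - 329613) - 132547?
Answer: -461606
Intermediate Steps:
M(W, z) = z + z²
(H(M(-2, -21)) - 329613) - 132547 = (554 - 329613) - 132547 = -329059 - 132547 = -461606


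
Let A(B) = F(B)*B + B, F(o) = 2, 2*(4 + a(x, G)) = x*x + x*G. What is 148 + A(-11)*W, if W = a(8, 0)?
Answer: -776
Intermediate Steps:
a(x, G) = -4 + x²/2 + G*x/2 (a(x, G) = -4 + (x*x + x*G)/2 = -4 + (x² + G*x)/2 = -4 + (x²/2 + G*x/2) = -4 + x²/2 + G*x/2)
W = 28 (W = -4 + (½)*8² + (½)*0*8 = -4 + (½)*64 + 0 = -4 + 32 + 0 = 28)
A(B) = 3*B (A(B) = 2*B + B = 3*B)
148 + A(-11)*W = 148 + (3*(-11))*28 = 148 - 33*28 = 148 - 924 = -776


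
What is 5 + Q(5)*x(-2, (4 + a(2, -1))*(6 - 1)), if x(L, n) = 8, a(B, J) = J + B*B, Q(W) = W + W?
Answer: 85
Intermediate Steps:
Q(W) = 2*W
a(B, J) = J + B²
5 + Q(5)*x(-2, (4 + a(2, -1))*(6 - 1)) = 5 + (2*5)*8 = 5 + 10*8 = 5 + 80 = 85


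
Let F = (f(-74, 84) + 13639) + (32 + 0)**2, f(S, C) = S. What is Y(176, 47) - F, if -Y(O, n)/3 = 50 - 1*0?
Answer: -14739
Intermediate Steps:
Y(O, n) = -150 (Y(O, n) = -3*(50 - 1*0) = -3*(50 + 0) = -3*50 = -150)
F = 14589 (F = (-74 + 13639) + (32 + 0)**2 = 13565 + 32**2 = 13565 + 1024 = 14589)
Y(176, 47) - F = -150 - 1*14589 = -150 - 14589 = -14739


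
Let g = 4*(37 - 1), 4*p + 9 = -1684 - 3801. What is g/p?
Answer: -288/2747 ≈ -0.10484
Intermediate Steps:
p = -2747/2 (p = -9/4 + (-1684 - 3801)/4 = -9/4 + (1/4)*(-5485) = -9/4 - 5485/4 = -2747/2 ≈ -1373.5)
g = 144 (g = 4*36 = 144)
g/p = 144/(-2747/2) = 144*(-2/2747) = -288/2747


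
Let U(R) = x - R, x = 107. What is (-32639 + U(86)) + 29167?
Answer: -3451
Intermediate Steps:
U(R) = 107 - R
(-32639 + U(86)) + 29167 = (-32639 + (107 - 1*86)) + 29167 = (-32639 + (107 - 86)) + 29167 = (-32639 + 21) + 29167 = -32618 + 29167 = -3451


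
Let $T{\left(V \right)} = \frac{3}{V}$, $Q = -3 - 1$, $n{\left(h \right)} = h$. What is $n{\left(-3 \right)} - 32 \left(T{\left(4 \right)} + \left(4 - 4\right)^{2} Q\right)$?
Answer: $-27$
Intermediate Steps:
$Q = -4$
$n{\left(-3 \right)} - 32 \left(T{\left(4 \right)} + \left(4 - 4\right)^{2} Q\right) = -3 - 32 \left(\frac{3}{4} + \left(4 - 4\right)^{2} \left(-4\right)\right) = -3 - 32 \left(3 \cdot \frac{1}{4} + 0^{2} \left(-4\right)\right) = -3 - 32 \left(\frac{3}{4} + 0 \left(-4\right)\right) = -3 - 32 \left(\frac{3}{4} + 0\right) = -3 - 24 = -27$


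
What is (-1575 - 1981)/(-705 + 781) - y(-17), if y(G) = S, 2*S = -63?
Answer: -581/38 ≈ -15.289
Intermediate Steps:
S = -63/2 (S = (1/2)*(-63) = -63/2 ≈ -31.500)
y(G) = -63/2
(-1575 - 1981)/(-705 + 781) - y(-17) = (-1575 - 1981)/(-705 + 781) - 1*(-63/2) = -3556/76 + 63/2 = -3556*1/76 + 63/2 = -889/19 + 63/2 = -581/38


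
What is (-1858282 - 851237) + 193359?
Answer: -2516160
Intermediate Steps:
(-1858282 - 851237) + 193359 = -2709519 + 193359 = -2516160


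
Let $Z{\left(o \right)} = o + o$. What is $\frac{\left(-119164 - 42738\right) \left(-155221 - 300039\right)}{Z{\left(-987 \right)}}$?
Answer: $- \frac{36853752260}{987} \approx -3.7339 \cdot 10^{7}$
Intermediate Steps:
$Z{\left(o \right)} = 2 o$
$\frac{\left(-119164 - 42738\right) \left(-155221 - 300039\right)}{Z{\left(-987 \right)}} = \frac{\left(-119164 - 42738\right) \left(-155221 - 300039\right)}{2 \left(-987\right)} = \frac{\left(-161902\right) \left(-155221 - 300039\right)}{-1974} = \left(-161902\right) \left(-455260\right) \left(- \frac{1}{1974}\right) = 73707504520 \left(- \frac{1}{1974}\right) = - \frac{36853752260}{987}$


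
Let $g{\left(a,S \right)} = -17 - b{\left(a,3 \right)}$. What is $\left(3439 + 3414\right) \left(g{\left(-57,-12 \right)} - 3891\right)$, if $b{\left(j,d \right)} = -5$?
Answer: $-26747259$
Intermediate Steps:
$g{\left(a,S \right)} = -12$ ($g{\left(a,S \right)} = -17 - -5 = -17 + 5 = -12$)
$\left(3439 + 3414\right) \left(g{\left(-57,-12 \right)} - 3891\right) = \left(3439 + 3414\right) \left(-12 - 3891\right) = 6853 \left(-3903\right) = -26747259$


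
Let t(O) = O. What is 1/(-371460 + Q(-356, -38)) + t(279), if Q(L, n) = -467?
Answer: 103767632/371927 ≈ 279.00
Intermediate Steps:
1/(-371460 + Q(-356, -38)) + t(279) = 1/(-371460 - 467) + 279 = 1/(-371927) + 279 = -1/371927 + 279 = 103767632/371927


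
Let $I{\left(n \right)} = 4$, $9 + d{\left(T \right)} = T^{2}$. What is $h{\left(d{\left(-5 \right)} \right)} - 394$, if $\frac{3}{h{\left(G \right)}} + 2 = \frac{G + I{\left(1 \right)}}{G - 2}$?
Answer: $- \frac{1597}{4} \approx -399.25$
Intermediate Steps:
$d{\left(T \right)} = -9 + T^{2}$
$h{\left(G \right)} = \frac{3}{-2 + \frac{4 + G}{-2 + G}}$ ($h{\left(G \right)} = \frac{3}{-2 + \frac{G + 4}{G - 2}} = \frac{3}{-2 + \frac{4 + G}{-2 + G}}$)
$h{\left(d{\left(-5 \right)} \right)} - 394 = \frac{3 \left(-2 - \left(9 - \left(-5\right)^{2}\right)\right)}{8 - \left(-9 + \left(-5\right)^{2}\right)} - 394 = \frac{3 \left(-2 + \left(-9 + 25\right)\right)}{8 - \left(-9 + 25\right)} - 394 = \frac{3 \left(-2 + 16\right)}{8 - 16} - 394 = 3 \frac{1}{8 - 16} \cdot 14 - 394 = 3 \frac{1}{-8} \cdot 14 - 394 = 3 \left(- \frac{1}{8}\right) 14 - 394 = - \frac{21}{4} - 394 = - \frac{1597}{4}$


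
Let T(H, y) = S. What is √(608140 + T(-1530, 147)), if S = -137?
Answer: √608003 ≈ 779.75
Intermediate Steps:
T(H, y) = -137
√(608140 + T(-1530, 147)) = √(608140 - 137) = √608003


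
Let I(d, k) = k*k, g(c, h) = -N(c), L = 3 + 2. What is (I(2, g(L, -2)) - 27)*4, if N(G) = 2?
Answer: -92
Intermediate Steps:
L = 5
g(c, h) = -2 (g(c, h) = -1*2 = -2)
I(d, k) = k**2
(I(2, g(L, -2)) - 27)*4 = ((-2)**2 - 27)*4 = (4 - 27)*4 = -23*4 = -92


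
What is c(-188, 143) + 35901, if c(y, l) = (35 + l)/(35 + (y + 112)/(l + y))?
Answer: 59280561/1651 ≈ 35906.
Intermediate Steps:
c(y, l) = (35 + l)/(35 + (112 + y)/(l + y))
c(-188, 143) + 35901 = (143² + 35*143 + 35*(-188) + 143*(-188))/(112 + 35*143 + 36*(-188)) + 35901 = (20449 + 5005 - 6580 - 26884)/(112 + 5005 - 6768) + 35901 = -8010/(-1651) + 35901 = -1/1651*(-8010) + 35901 = 8010/1651 + 35901 = 59280561/1651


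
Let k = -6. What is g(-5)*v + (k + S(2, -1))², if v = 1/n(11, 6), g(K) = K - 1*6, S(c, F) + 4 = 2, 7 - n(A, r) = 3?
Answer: 245/4 ≈ 61.250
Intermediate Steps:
n(A, r) = 4 (n(A, r) = 7 - 1*3 = 7 - 3 = 4)
S(c, F) = -2 (S(c, F) = -4 + 2 = -2)
g(K) = -6 + K (g(K) = K - 6 = -6 + K)
v = ¼ (v = 1/4 = ¼ ≈ 0.25000)
g(-5)*v + (k + S(2, -1))² = (-6 - 5)*(¼) + (-6 - 2)² = -11*¼ + (-8)² = -11/4 + 64 = 245/4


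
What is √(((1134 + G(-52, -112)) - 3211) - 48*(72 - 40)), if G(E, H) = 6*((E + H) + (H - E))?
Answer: I*√4957 ≈ 70.406*I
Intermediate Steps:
G(E, H) = 12*H (G(E, H) = 6*(2*H) = 12*H)
√(((1134 + G(-52, -112)) - 3211) - 48*(72 - 40)) = √(((1134 + 12*(-112)) - 3211) - 48*(72 - 40)) = √(((1134 - 1344) - 3211) - 48*32) = √((-210 - 3211) - 1536) = √(-3421 - 1536) = √(-4957) = I*√4957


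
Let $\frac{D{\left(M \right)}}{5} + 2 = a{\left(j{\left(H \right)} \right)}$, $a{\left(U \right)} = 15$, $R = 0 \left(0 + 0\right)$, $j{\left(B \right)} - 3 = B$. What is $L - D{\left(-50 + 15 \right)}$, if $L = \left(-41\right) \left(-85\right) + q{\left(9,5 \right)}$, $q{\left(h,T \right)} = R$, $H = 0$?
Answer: $3420$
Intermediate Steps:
$j{\left(B \right)} = 3 + B$
$R = 0$ ($R = 0 \cdot 0 = 0$)
$q{\left(h,T \right)} = 0$
$D{\left(M \right)} = 65$ ($D{\left(M \right)} = -10 + 5 \cdot 15 = -10 + 75 = 65$)
$L = 3485$ ($L = \left(-41\right) \left(-85\right) + 0 = 3485 + 0 = 3485$)
$L - D{\left(-50 + 15 \right)} = 3485 - 65 = 3420$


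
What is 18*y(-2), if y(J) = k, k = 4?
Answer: 72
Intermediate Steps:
y(J) = 4
18*y(-2) = 18*4 = 72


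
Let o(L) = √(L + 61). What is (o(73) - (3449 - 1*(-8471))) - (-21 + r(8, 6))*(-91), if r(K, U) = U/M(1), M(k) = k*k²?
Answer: -13285 + √134 ≈ -13273.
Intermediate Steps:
M(k) = k³
r(K, U) = U (r(K, U) = U/(1³) = U/1 = U*1 = U)
o(L) = √(61 + L)
(o(73) - (3449 - 1*(-8471))) - (-21 + r(8, 6))*(-91) = (√(61 + 73) - (3449 - 1*(-8471))) - (-21 + 6)*(-91) = (√134 - (3449 + 8471)) - (-15)*(-91) = (√134 - 1*11920) - 1*1365 = (√134 - 11920) - 1365 = (-11920 + √134) - 1365 = -13285 + √134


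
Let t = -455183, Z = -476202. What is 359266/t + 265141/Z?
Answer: -291770863535/216759054966 ≈ -1.3461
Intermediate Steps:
359266/t + 265141/Z = 359266/(-455183) + 265141/(-476202) = 359266*(-1/455183) + 265141*(-1/476202) = -359266/455183 - 265141/476202 = -291770863535/216759054966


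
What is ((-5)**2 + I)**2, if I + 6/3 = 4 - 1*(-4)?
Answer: 961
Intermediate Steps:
I = 6 (I = -2 + (4 - 1*(-4)) = -2 + (4 + 4) = -2 + 8 = 6)
((-5)**2 + I)**2 = ((-5)**2 + 6)**2 = (25 + 6)**2 = 31**2 = 961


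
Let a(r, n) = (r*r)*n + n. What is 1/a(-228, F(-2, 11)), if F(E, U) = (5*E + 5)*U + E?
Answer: -1/2963145 ≈ -3.3748e-7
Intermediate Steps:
F(E, U) = E + U*(5 + 5*E) (F(E, U) = (5 + 5*E)*U + E = U*(5 + 5*E) + E = E + U*(5 + 5*E))
a(r, n) = n + n*r**2 (a(r, n) = r**2*n + n = n*r**2 + n = n + n*r**2)
1/a(-228, F(-2, 11)) = 1/((-2 + 5*11 + 5*(-2)*11)*(1 + (-228)**2)) = 1/((-2 + 55 - 110)*(1 + 51984)) = 1/(-57*51985) = 1/(-2963145) = -1/2963145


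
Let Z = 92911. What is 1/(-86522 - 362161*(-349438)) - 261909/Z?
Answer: -41063897613251075/14567226751098294 ≈ -2.8189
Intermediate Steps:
1/(-86522 - 362161*(-349438)) - 261909/Z = 1/(-86522 - 362161*(-349438)) - 261909/92911 = -1/349438/(-448683) - 261909*1/92911 = -1/448683*(-1/349438) - 261909/92911 = 1/156786890154 - 261909/92911 = -41063897613251075/14567226751098294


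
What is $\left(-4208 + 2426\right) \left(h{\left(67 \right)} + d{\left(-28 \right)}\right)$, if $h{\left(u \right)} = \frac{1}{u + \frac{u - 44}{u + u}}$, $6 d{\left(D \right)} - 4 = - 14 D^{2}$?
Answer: $\frac{29331175896}{9001} \approx 3.2587 \cdot 10^{6}$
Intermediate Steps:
$d{\left(D \right)} = \frac{2}{3} - \frac{7 D^{2}}{3}$ ($d{\left(D \right)} = \frac{2}{3} + \frac{\left(-14\right) D^{2}}{6} = \frac{2}{3} - \frac{7 D^{2}}{3}$)
$h{\left(u \right)} = \frac{1}{u + \frac{-44 + u}{2 u}}$
$\left(-4208 + 2426\right) \left(h{\left(67 \right)} + d{\left(-28 \right)}\right) = \left(-4208 + 2426\right) \left(2 \cdot 67 \frac{1}{-44 + 67 + 2 \cdot 67^{2}} + \left(\frac{2}{3} - \frac{7 \left(-28\right)^{2}}{3}\right)\right) = - 1782 \left(2 \cdot 67 \frac{1}{-44 + 67 + 2 \cdot 4489} + \left(\frac{2}{3} - \frac{5488}{3}\right)\right) = - 1782 \left(2 \cdot 67 \frac{1}{-44 + 67 + 8978} + \left(\frac{2}{3} - \frac{5488}{3}\right)\right) = - 1782 \left(2 \cdot 67 \cdot \frac{1}{9001} - \frac{5486}{3}\right) = - 1782 \left(\frac{134}{9001} - \frac{5486}{3}\right) = \left(-1782\right) \left(- \frac{49379084}{27003}\right) = \frac{29331175896}{9001}$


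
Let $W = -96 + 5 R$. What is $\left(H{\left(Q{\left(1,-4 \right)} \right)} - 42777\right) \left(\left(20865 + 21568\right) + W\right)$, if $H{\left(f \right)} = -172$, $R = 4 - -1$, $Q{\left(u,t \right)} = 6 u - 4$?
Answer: $-1819405538$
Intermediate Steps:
$Q{\left(u,t \right)} = -4 + 6 u$
$R = 5$ ($R = 4 + 1 = 5$)
$W = -71$ ($W = -96 + 5 \cdot 5 = -96 + 25 = -71$)
$\left(H{\left(Q{\left(1,-4 \right)} \right)} - 42777\right) \left(\left(20865 + 21568\right) + W\right) = \left(-172 - 42777\right) \left(\left(20865 + 21568\right) - 71\right) = - 42949 \left(42433 - 71\right) = \left(-42949\right) 42362 = -1819405538$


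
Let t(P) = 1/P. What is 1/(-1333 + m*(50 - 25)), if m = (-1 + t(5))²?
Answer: -1/1317 ≈ -0.00075930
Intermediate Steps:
m = 16/25 (m = (-1 + 1/5)² = (-1 + ⅕)² = (-⅘)² = 16/25 ≈ 0.64000)
1/(-1333 + m*(50 - 25)) = 1/(-1333 + 16*(50 - 25)/25) = 1/(-1333 + (16/25)*25) = 1/(-1333 + 16) = 1/(-1317) = -1/1317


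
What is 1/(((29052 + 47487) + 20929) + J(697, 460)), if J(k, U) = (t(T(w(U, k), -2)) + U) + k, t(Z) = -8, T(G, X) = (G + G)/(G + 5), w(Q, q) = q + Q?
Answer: 1/98617 ≈ 1.0140e-5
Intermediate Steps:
w(Q, q) = Q + q
T(G, X) = 2*G/(5 + G) (T(G, X) = (2*G)/(5 + G) = 2*G/(5 + G))
J(k, U) = -8 + U + k (J(k, U) = (-8 + U) + k = -8 + U + k)
1/(((29052 + 47487) + 20929) + J(697, 460)) = 1/(((29052 + 47487) + 20929) + (-8 + 460 + 697)) = 1/((76539 + 20929) + 1149) = 1/(97468 + 1149) = 1/98617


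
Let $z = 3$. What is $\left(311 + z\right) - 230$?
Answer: $84$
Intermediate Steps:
$\left(311 + z\right) - 230 = \left(311 + 3\right) - 230 = 314 - 230 = 84$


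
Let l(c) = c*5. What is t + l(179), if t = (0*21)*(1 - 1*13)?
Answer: 895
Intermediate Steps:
l(c) = 5*c
t = 0 (t = 0*(1 - 13) = 0*(-12) = 0)
t + l(179) = 0 + 5*179 = 0 + 895 = 895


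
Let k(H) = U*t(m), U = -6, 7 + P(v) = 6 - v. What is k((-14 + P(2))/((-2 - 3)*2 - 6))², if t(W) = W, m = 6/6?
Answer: 36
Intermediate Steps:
P(v) = -1 - v (P(v) = -7 + (6 - v) = -1 - v)
m = 1 (m = 6*(⅙) = 1)
k(H) = -6 (k(H) = -6*1 = -6)
k((-14 + P(2))/((-2 - 3)*2 - 6))² = (-6)² = 36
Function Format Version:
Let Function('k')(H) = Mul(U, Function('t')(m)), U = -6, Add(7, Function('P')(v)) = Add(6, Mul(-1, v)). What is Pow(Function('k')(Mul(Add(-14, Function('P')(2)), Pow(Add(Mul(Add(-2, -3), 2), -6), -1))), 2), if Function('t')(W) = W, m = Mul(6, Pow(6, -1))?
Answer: 36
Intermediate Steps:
Function('P')(v) = Add(-1, Mul(-1, v)) (Function('P')(v) = Add(-7, Add(6, Mul(-1, v))) = Add(-1, Mul(-1, v)))
m = 1 (m = Mul(6, Rational(1, 6)) = 1)
Function('k')(H) = -6 (Function('k')(H) = Mul(-6, 1) = -6)
Pow(Function('k')(Mul(Add(-14, Function('P')(2)), Pow(Add(Mul(Add(-2, -3), 2), -6), -1))), 2) = Pow(-6, 2) = 36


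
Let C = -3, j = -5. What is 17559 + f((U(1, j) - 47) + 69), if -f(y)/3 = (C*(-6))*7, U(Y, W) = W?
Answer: 17181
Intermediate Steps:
f(y) = -378 (f(y) = -3*(-3*(-6))*7 = -54*7 = -3*126 = -378)
17559 + f((U(1, j) - 47) + 69) = 17559 - 378 = 17181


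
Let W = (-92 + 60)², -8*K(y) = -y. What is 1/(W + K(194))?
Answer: 4/4193 ≈ 0.00095397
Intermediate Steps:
K(y) = y/8 (K(y) = -(-1)*y/8 = y/8)
W = 1024 (W = (-32)² = 1024)
1/(W + K(194)) = 1/(1024 + (⅛)*194) = 1/(1024 + 97/4) = 1/(4193/4) = 4/4193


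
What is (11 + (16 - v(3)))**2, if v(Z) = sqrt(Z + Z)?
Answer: (27 - sqrt(6))**2 ≈ 602.73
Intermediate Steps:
v(Z) = sqrt(2)*sqrt(Z) (v(Z) = sqrt(2*Z) = sqrt(2)*sqrt(Z))
(11 + (16 - v(3)))**2 = (11 + (16 - sqrt(2)*sqrt(3)))**2 = (11 + (16 - sqrt(6)))**2 = (27 - sqrt(6))**2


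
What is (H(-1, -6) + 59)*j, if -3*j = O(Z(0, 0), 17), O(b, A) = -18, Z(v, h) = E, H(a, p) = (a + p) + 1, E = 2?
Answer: 318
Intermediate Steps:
H(a, p) = 1 + a + p
Z(v, h) = 2
j = 6 (j = -1/3*(-18) = 6)
(H(-1, -6) + 59)*j = ((1 - 1 - 6) + 59)*6 = (-6 + 59)*6 = 53*6 = 318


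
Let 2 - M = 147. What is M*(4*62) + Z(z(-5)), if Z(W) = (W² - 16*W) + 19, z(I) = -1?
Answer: -35924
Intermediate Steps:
M = -145 (M = 2 - 1*147 = 2 - 147 = -145)
Z(W) = 19 + W² - 16*W
M*(4*62) + Z(z(-5)) = -580*62 + (19 + (-1)² - 16*(-1)) = -145*248 + (19 + 1 + 16) = -35960 + 36 = -35924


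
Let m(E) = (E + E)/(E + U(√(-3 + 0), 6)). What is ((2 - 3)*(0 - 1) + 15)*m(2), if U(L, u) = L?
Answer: 128/7 - 64*I*√3/7 ≈ 18.286 - 15.836*I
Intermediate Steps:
m(E) = 2*E/(E + I*√3) (m(E) = (E + E)/(E + √(-3 + 0)) = (2*E)/(E + √(-3)) = (2*E)/(E + I*√3) = 2*E/(E + I*√3))
((2 - 3)*(0 - 1) + 15)*m(2) = ((2 - 3)*(0 - 1) + 15)*(2*2/(2 + I*√3)) = (-1*(-1) + 15)*(4/(2 + I*√3)) = (1 + 15)*(4/(2 + I*√3)) = 16*(4/(2 + I*√3)) = 64/(2 + I*√3)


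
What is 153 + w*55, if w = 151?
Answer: 8458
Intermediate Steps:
153 + w*55 = 153 + 151*55 = 153 + 8305 = 8458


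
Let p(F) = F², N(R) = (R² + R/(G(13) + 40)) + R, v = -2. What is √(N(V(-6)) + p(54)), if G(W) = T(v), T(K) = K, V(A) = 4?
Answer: √1059934/19 ≈ 54.186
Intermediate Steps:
G(W) = -2
N(R) = R² + 39*R/38 (N(R) = (R² + R/(-2 + 40)) + R = (R² + R/38) + R = R² + 39*R/38)
√(N(V(-6)) + p(54)) = √((1/38)*4*(39 + 38*4) + 54²) = √((1/38)*4*(39 + 152) + 2916) = √((1/38)*4*191 + 2916) = √(382/19 + 2916) = √(55786/19) = √1059934/19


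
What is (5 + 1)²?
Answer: 36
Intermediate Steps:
(5 + 1)² = 6² = 36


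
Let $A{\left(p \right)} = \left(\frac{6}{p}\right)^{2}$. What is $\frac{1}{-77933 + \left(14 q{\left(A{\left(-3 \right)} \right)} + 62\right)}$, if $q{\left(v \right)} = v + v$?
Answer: $- \frac{1}{77759} \approx -1.286 \cdot 10^{-5}$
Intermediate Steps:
$A{\left(p \right)} = \frac{36}{p^{2}}$
$q{\left(v \right)} = 2 v$
$\frac{1}{-77933 + \left(14 q{\left(A{\left(-3 \right)} \right)} + 62\right)} = \frac{1}{-77933 + \left(14 \cdot 2 \cdot \frac{36}{9} + 62\right)} = \frac{1}{-77933 + \left(14 \cdot 2 \cdot 36 \cdot \frac{1}{9} + 62\right)} = \frac{1}{-77933 + \left(14 \cdot 2 \cdot 4 + 62\right)} = \frac{1}{-77933 + \left(14 \cdot 8 + 62\right)} = \frac{1}{-77933 + \left(112 + 62\right)} = \frac{1}{-77933 + 174} = \frac{1}{-77759} = - \frac{1}{77759}$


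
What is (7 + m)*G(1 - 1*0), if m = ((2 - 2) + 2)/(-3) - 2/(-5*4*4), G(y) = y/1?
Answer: 763/120 ≈ 6.3583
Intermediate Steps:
G(y) = y (G(y) = y*1 = y)
m = -77/120 (m = (0 + 2)*(-1/3) - 2/((-20*4)) = 2*(-1/3) - 2/(-80) = -2/3 - 2*(-1/80) = -2/3 + 1/40 = -77/120 ≈ -0.64167)
(7 + m)*G(1 - 1*0) = (7 - 77/120)*(1 - 1*0) = 763*(1 + 0)/120 = (763/120)*1 = 763/120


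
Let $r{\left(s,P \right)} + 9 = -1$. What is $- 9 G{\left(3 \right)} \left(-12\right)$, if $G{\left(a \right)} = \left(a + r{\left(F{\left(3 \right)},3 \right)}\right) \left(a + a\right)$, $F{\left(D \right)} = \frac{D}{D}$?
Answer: $-4536$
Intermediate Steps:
$F{\left(D \right)} = 1$
$r{\left(s,P \right)} = -10$ ($r{\left(s,P \right)} = -9 - 1 = -10$)
$G{\left(a \right)} = 2 a \left(-10 + a\right)$ ($G{\left(a \right)} = \left(a - 10\right) \left(a + a\right) = \left(-10 + a\right) 2 a = 2 a \left(-10 + a\right)$)
$- 9 G{\left(3 \right)} \left(-12\right) = - 9 \cdot 2 \cdot 3 \left(-10 + 3\right) \left(-12\right) = - 9 \cdot 2 \cdot 3 \left(-7\right) \left(-12\right) = \left(-9\right) \left(-42\right) \left(-12\right) = 378 \left(-12\right) = -4536$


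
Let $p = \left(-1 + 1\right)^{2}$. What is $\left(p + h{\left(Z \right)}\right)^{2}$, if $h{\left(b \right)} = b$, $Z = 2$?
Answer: $4$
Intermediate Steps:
$p = 0$ ($p = 0^{2} = 0$)
$\left(p + h{\left(Z \right)}\right)^{2} = \left(0 + 2\right)^{2} = 2^{2} = 4$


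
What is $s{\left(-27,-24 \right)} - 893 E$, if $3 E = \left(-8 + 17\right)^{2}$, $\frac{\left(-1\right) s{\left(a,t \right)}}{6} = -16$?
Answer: $-24015$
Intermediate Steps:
$s{\left(a,t \right)} = 96$ ($s{\left(a,t \right)} = \left(-6\right) \left(-16\right) = 96$)
$E = 27$ ($E = \frac{\left(-8 + 17\right)^{2}}{3} = \frac{9^{2}}{3} = \frac{1}{3} \cdot 81 = 27$)
$s{\left(-27,-24 \right)} - 893 E = 96 - 24111 = -24015$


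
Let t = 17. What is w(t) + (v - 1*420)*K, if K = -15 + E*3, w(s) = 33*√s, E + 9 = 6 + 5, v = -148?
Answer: 5112 + 33*√17 ≈ 5248.1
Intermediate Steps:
E = 2 (E = -9 + (6 + 5) = -9 + 11 = 2)
K = -9 (K = -15 + 2*3 = -15 + 6 = -9)
w(t) + (v - 1*420)*K = 33*√17 + (-148 - 1*420)*(-9) = 33*√17 + (-148 - 420)*(-9) = 33*√17 - 568*(-9) = 33*√17 + 5112 = 5112 + 33*√17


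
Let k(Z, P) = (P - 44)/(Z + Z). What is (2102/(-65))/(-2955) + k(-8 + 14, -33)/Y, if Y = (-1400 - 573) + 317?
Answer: 18853573/1272304800 ≈ 0.014818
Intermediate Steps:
k(Z, P) = (-44 + P)/(2*Z) (k(Z, P) = (-44 + P)/((2*Z)) = (-44 + P)*(1/(2*Z)) = (-44 + P)/(2*Z))
Y = -1656 (Y = -1973 + 317 = -1656)
(2102/(-65))/(-2955) + k(-8 + 14, -33)/Y = (2102/(-65))/(-2955) + ((-44 - 33)/(2*(-8 + 14)))/(-1656) = (2102*(-1/65))*(-1/2955) + ((1/2)*(-77)/6)*(-1/1656) = -2102/65*(-1/2955) + ((1/2)*(1/6)*(-77))*(-1/1656) = 2102/192075 - 77/12*(-1/1656) = 2102/192075 + 77/19872 = 18853573/1272304800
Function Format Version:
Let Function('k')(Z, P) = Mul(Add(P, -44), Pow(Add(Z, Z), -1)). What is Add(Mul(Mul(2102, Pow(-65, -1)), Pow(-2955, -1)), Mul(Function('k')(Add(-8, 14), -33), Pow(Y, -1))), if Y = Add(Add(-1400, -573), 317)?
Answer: Rational(18853573, 1272304800) ≈ 0.014818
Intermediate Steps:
Function('k')(Z, P) = Mul(Rational(1, 2), Pow(Z, -1), Add(-44, P)) (Function('k')(Z, P) = Mul(Add(-44, P), Pow(Mul(2, Z), -1)) = Mul(Add(-44, P), Mul(Rational(1, 2), Pow(Z, -1))) = Mul(Rational(1, 2), Pow(Z, -1), Add(-44, P)))
Y = -1656 (Y = Add(-1973, 317) = -1656)
Add(Mul(Mul(2102, Pow(-65, -1)), Pow(-2955, -1)), Mul(Function('k')(Add(-8, 14), -33), Pow(Y, -1))) = Add(Mul(Mul(2102, Pow(-65, -1)), Pow(-2955, -1)), Mul(Mul(Rational(1, 2), Pow(Add(-8, 14), -1), Add(-44, -33)), Pow(-1656, -1))) = Add(Mul(Mul(2102, Rational(-1, 65)), Rational(-1, 2955)), Mul(Mul(Rational(1, 2), Pow(6, -1), -77), Rational(-1, 1656))) = Add(Mul(Rational(-2102, 65), Rational(-1, 2955)), Mul(Mul(Rational(1, 2), Rational(1, 6), -77), Rational(-1, 1656))) = Add(Rational(2102, 192075), Mul(Rational(-77, 12), Rational(-1, 1656))) = Add(Rational(2102, 192075), Rational(77, 19872)) = Rational(18853573, 1272304800)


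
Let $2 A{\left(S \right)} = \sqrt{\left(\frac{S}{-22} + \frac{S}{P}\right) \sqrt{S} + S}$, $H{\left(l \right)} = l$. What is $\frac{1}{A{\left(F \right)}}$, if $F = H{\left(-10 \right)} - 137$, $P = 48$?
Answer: $\frac{8 \sqrt{11}}{7 \sqrt{-528 + 91 i \sqrt{3}}} \approx 0.023339 - 0.15978 i$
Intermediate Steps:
$F = -147$ ($F = -10 - 137 = -147$)
$A{\left(S \right)} = \frac{\sqrt{S - \frac{13 S^{\frac{3}{2}}}{528}}}{2}$ ($A{\left(S \right)} = \frac{\sqrt{\left(\frac{S}{-22} + \frac{S}{48}\right) \sqrt{S} + S}}{2} = \frac{\sqrt{\left(S \left(- \frac{1}{22}\right) + S \frac{1}{48}\right) \sqrt{S} + S}}{2} = \frac{\sqrt{\left(- \frac{S}{22} + \frac{S}{48}\right) \sqrt{S} + S}}{2} = \frac{\sqrt{- \frac{13 S}{528} \sqrt{S} + S}}{2} = \frac{\sqrt{- \frac{13 S^{\frac{3}{2}}}{528} + S}}{2} = \frac{\sqrt{S - \frac{13 S^{\frac{3}{2}}}{528}}}{2}$)
$\frac{1}{A{\left(F \right)}} = \frac{1}{\frac{1}{264} \sqrt{- 429 \left(-147\right)^{\frac{3}{2}} + 17424 \left(-147\right)}} = \frac{1}{\frac{1}{264} \sqrt{- 429 \left(- 1029 i \sqrt{3}\right) - 2561328}} = \frac{1}{\frac{1}{264} \sqrt{441441 i \sqrt{3} - 2561328}} = \frac{1}{\frac{1}{264} \sqrt{-2561328 + 441441 i \sqrt{3}}} = \frac{264}{\sqrt{-2561328 + 441441 i \sqrt{3}}}$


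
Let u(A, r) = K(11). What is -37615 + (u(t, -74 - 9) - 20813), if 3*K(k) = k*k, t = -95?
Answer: -175163/3 ≈ -58388.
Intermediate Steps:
K(k) = k²/3 (K(k) = (k*k)/3 = k²/3)
u(A, r) = 121/3 (u(A, r) = (⅓)*11² = (⅓)*121 = 121/3)
-37615 + (u(t, -74 - 9) - 20813) = -37615 + (121/3 - 20813) = -37615 - 62318/3 = -175163/3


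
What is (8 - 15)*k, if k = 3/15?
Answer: -7/5 ≈ -1.4000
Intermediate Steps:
k = ⅕ (k = 3*(1/15) = ⅕ ≈ 0.20000)
(8 - 15)*k = (8 - 15)*(⅕) = -7*⅕ = -7/5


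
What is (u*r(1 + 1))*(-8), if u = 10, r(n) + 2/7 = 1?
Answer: -400/7 ≈ -57.143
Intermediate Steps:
r(n) = 5/7 (r(n) = -2/7 + 1 = 5/7)
(u*r(1 + 1))*(-8) = (10*(5/7))*(-8) = (50/7)*(-8) = -400/7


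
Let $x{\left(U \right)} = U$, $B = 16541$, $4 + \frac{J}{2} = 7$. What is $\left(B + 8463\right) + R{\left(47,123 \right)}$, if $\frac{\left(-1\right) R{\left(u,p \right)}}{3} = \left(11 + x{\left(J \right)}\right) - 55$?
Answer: $25118$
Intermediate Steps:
$J = 6$ ($J = -8 + 2 \cdot 7 = -8 + 14 = 6$)
$R{\left(u,p \right)} = 114$ ($R{\left(u,p \right)} = - 3 \left(\left(11 + 6\right) - 55\right) = - 3 \left(17 - 55\right) = \left(-3\right) \left(-38\right) = 114$)
$\left(B + 8463\right) + R{\left(47,123 \right)} = \left(16541 + 8463\right) + 114 = 25004 + 114 = 25118$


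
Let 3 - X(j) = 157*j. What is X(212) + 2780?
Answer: -30501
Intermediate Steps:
X(j) = 3 - 157*j
X(212) + 2780 = (3 - 157*212) + 2780 = (3 - 33284) + 2780 = -33281 + 2780 = -30501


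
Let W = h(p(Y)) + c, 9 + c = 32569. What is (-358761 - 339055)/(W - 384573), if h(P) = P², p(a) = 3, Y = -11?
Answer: 174454/88001 ≈ 1.9824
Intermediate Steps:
c = 32560 (c = -9 + 32569 = 32560)
W = 32569 (W = 3² + 32560 = 9 + 32560 = 32569)
(-358761 - 339055)/(W - 384573) = (-358761 - 339055)/(32569 - 384573) = -697816/(-352004) = -697816*(-1/352004) = 174454/88001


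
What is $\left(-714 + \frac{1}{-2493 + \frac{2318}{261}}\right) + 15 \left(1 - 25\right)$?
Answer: $- \frac{696333531}{648355} \approx -1074.0$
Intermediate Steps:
$\left(-714 + \frac{1}{-2493 + \frac{2318}{261}}\right) + 15 \left(1 - 25\right) = \left(-714 + \frac{1}{-2493 + 2318 \cdot \frac{1}{261}}\right) + 15 \left(-24\right) = \left(-714 + \frac{1}{-2493 + \frac{2318}{261}}\right) - 360 = \left(-714 + \frac{1}{- \frac{648355}{261}}\right) - 360 = \left(-714 - \frac{261}{648355}\right) - 360 = - \frac{462925731}{648355} - 360 = - \frac{696333531}{648355}$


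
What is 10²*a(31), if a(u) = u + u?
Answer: 6200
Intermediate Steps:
a(u) = 2*u
10²*a(31) = 10²*(2*31) = 100*62 = 6200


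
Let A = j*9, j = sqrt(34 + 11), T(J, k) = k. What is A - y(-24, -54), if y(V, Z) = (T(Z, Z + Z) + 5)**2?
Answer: -10609 + 27*sqrt(5) ≈ -10549.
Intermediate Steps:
j = 3*sqrt(5) (j = sqrt(45) = 3*sqrt(5) ≈ 6.7082)
y(V, Z) = (5 + 2*Z)**2 (y(V, Z) = ((Z + Z) + 5)**2 = (2*Z + 5)**2 = (5 + 2*Z)**2)
A = 27*sqrt(5) (A = (3*sqrt(5))*9 = 27*sqrt(5) ≈ 60.374)
A - y(-24, -54) = 27*sqrt(5) - (5 + 2*(-54))**2 = 27*sqrt(5) - (5 - 108)**2 = 27*sqrt(5) - 1*(-103)**2 = 27*sqrt(5) - 1*10609 = 27*sqrt(5) - 10609 = -10609 + 27*sqrt(5)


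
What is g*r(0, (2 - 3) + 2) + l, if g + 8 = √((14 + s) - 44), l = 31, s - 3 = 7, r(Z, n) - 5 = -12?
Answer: 87 - 14*I*√5 ≈ 87.0 - 31.305*I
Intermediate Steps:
r(Z, n) = -7 (r(Z, n) = 5 - 12 = -7)
s = 10 (s = 3 + 7 = 10)
g = -8 + 2*I*√5 (g = -8 + √((14 + 10) - 44) = -8 + √(24 - 44) = -8 + √(-20) = -8 + 2*I*√5 ≈ -8.0 + 4.4721*I)
g*r(0, (2 - 3) + 2) + l = (-8 + 2*I*√5)*(-7) + 31 = (56 - 14*I*√5) + 31 = 87 - 14*I*√5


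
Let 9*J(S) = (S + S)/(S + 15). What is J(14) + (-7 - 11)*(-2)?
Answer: 9424/261 ≈ 36.107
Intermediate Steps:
J(S) = 2*S/(9*(15 + S)) (J(S) = ((S + S)/(S + 15))/9 = ((2*S)/(15 + S))/9 = (2*S/(15 + S))/9 = 2*S/(9*(15 + S)))
J(14) + (-7 - 11)*(-2) = (2/9)*14/(15 + 14) + (-7 - 11)*(-2) = (2/9)*14/29 - 18*(-2) = (2/9)*14*(1/29) + 36 = 28/261 + 36 = 9424/261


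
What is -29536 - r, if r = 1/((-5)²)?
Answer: -738401/25 ≈ -29536.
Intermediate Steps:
r = 1/25 ≈ 0.040000
-29536 - r = -29536 - 1*1/25 = -29536 - 1/25 = -738401/25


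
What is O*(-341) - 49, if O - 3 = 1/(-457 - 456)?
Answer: -88945/83 ≈ -1071.6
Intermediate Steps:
O = 2738/913 (O = 3 + 1/(-457 - 456) = 3 + 1/(-913) = 3 - 1/913 = 2738/913 ≈ 2.9989)
O*(-341) - 49 = (2738/913)*(-341) - 49 = -84878/83 - 49 = -88945/83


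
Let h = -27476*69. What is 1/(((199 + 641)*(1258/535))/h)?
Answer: -16904609/17612 ≈ -959.83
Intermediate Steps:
h = -1895844
1/(((199 + 641)*(1258/535))/h) = 1/(((199 + 641)*(1258/535))/(-1895844)) = 1/((840*(1258*(1/535)))*(-1/1895844)) = 1/((840*(1258/535))*(-1/1895844)) = 1/((211344/107)*(-1/1895844)) = 1/(-17612/16904609) = -16904609/17612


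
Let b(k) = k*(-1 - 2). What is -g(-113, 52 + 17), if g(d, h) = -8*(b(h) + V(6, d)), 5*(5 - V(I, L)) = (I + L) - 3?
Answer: -1440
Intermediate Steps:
V(I, L) = 28/5 - I/5 - L/5 (V(I, L) = 5 - ((I + L) - 3)/5 = 5 - (-3 + I + L)/5 = 5 + (3/5 - I/5 - L/5) = 28/5 - I/5 - L/5)
b(k) = -3*k (b(k) = k*(-3) = -3*k)
g(d, h) = -176/5 + 24*h + 8*d/5 (g(d, h) = -8*(-3*h + (28/5 - 1/5*6 - d/5)) = -8*(-3*h + (28/5 - 6/5 - d/5)) = -8*(-3*h + (22/5 - d/5)) = -8*(22/5 - 3*h - d/5) = -176/5 + 24*h + 8*d/5)
-g(-113, 52 + 17) = -(-176/5 + 24*(52 + 17) + (8/5)*(-113)) = -(-176/5 + 24*69 - 904/5) = -(-176/5 + 1656 - 904/5) = -1*1440 = -1440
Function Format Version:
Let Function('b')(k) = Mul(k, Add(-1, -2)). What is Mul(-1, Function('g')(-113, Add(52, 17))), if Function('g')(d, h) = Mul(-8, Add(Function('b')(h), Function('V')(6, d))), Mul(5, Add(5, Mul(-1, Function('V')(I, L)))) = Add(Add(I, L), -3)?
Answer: -1440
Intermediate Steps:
Function('V')(I, L) = Add(Rational(28, 5), Mul(Rational(-1, 5), I), Mul(Rational(-1, 5), L)) (Function('V')(I, L) = Add(5, Mul(Rational(-1, 5), Add(Add(I, L), -3))) = Add(5, Mul(Rational(-1, 5), Add(-3, I, L))) = Add(5, Add(Rational(3, 5), Mul(Rational(-1, 5), I), Mul(Rational(-1, 5), L))) = Add(Rational(28, 5), Mul(Rational(-1, 5), I), Mul(Rational(-1, 5), L)))
Function('b')(k) = Mul(-3, k) (Function('b')(k) = Mul(k, -3) = Mul(-3, k))
Function('g')(d, h) = Add(Rational(-176, 5), Mul(24, h), Mul(Rational(8, 5), d)) (Function('g')(d, h) = Mul(-8, Add(Mul(-3, h), Add(Rational(28, 5), Mul(Rational(-1, 5), 6), Mul(Rational(-1, 5), d)))) = Mul(-8, Add(Mul(-3, h), Add(Rational(28, 5), Rational(-6, 5), Mul(Rational(-1, 5), d)))) = Mul(-8, Add(Mul(-3, h), Add(Rational(22, 5), Mul(Rational(-1, 5), d)))) = Mul(-8, Add(Rational(22, 5), Mul(-3, h), Mul(Rational(-1, 5), d))) = Add(Rational(-176, 5), Mul(24, h), Mul(Rational(8, 5), d)))
Mul(-1, Function('g')(-113, Add(52, 17))) = Mul(-1, Add(Rational(-176, 5), Mul(24, Add(52, 17)), Mul(Rational(8, 5), -113))) = Mul(-1, Add(Rational(-176, 5), Mul(24, 69), Rational(-904, 5))) = Mul(-1, Add(Rational(-176, 5), 1656, Rational(-904, 5))) = Mul(-1, 1440) = -1440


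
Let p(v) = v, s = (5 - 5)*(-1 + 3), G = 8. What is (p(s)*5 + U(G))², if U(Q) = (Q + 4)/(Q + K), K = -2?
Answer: 4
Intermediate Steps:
s = 0 (s = 0*2 = 0)
U(Q) = (4 + Q)/(-2 + Q) (U(Q) = (Q + 4)/(Q - 2) = (4 + Q)/(-2 + Q))
(p(s)*5 + U(G))² = (0*5 + (4 + 8)/(-2 + 8))² = (0 + 12/6)² = (0 + (⅙)*12)² = (0 + 2)² = 2² = 4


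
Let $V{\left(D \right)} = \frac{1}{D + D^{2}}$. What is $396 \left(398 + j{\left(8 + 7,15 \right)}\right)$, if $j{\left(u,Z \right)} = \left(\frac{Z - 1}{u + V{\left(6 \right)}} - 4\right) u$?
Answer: $\frac{87950808}{631} \approx 1.3938 \cdot 10^{5}$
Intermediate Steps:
$j{\left(u,Z \right)} = u \left(-4 + \frac{-1 + Z}{\frac{1}{42} + u}\right)$ ($j{\left(u,Z \right)} = \left(\frac{Z - 1}{u + \frac{1}{6 \left(1 + 6\right)}} - 4\right) u = \left(\frac{-1 + Z}{u + \frac{1}{6 \cdot 7}} - 4\right) u = \left(\frac{-1 + Z}{u + \frac{1}{6} \cdot \frac{1}{7}} - 4\right) u = \left(\frac{-1 + Z}{u + \frac{1}{42}} - 4\right) u = \left(\frac{-1 + Z}{\frac{1}{42} + u} - 4\right) u = \left(-4 + \frac{-1 + Z}{\frac{1}{42} + u}\right) u = u \left(-4 + \frac{-1 + Z}{\frac{1}{42} + u}\right)$)
$396 \left(398 + j{\left(8 + 7,15 \right)}\right) = 396 \left(398 + \frac{2 \left(8 + 7\right) \left(-23 - 84 \left(8 + 7\right) + 21 \cdot 15\right)}{1 + 42 \left(8 + 7\right)}\right) = 396 \left(398 + 2 \cdot 15 \frac{1}{1 + 42 \cdot 15} \left(-23 - 1260 + 315\right)\right) = 396 \left(398 + 2 \cdot 15 \frac{1}{1 + 630} \left(-23 - 1260 + 315\right)\right) = 396 \left(398 + 2 \cdot 15 \cdot \frac{1}{631} \left(-968\right)\right) = 396 \left(398 - \frac{29040}{631}\right) = 396 \cdot \frac{222098}{631} = \frac{87950808}{631}$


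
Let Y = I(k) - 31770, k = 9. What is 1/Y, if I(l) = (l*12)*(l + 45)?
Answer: -1/25938 ≈ -3.8553e-5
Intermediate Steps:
I(l) = 12*l*(45 + l) (I(l) = (12*l)*(45 + l) = 12*l*(45 + l))
Y = -25938 (Y = 12*9*(45 + 9) - 31770 = 12*9*54 - 31770 = 5832 - 31770 = -25938)
1/Y = 1/(-25938) = -1/25938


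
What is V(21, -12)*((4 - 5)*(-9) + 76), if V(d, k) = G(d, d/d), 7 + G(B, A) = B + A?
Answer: 1275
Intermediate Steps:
G(B, A) = -7 + A + B (G(B, A) = -7 + (B + A) = -7 + (A + B) = -7 + A + B)
V(d, k) = -6 + d (V(d, k) = -7 + d/d + d = -7 + 1 + d = -6 + d)
V(21, -12)*((4 - 5)*(-9) + 76) = (-6 + 21)*((4 - 5)*(-9) + 76) = 15*(-1*(-9) + 76) = 15*(9 + 76) = 15*85 = 1275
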